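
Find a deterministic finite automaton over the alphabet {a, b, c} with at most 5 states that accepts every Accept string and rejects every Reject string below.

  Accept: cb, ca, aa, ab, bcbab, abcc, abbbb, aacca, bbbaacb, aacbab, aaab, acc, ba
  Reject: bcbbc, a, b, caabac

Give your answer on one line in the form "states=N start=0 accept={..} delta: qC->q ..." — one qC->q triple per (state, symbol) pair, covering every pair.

Fold the examples into a partial DFA from state 0: repeatedly fix the first undefined (state, symbol) met by the shortest-then-alphabetical prefix, trying targets in increasing order and rejecting any under which an Accept and a Reject string meet in one state with the same remainder; add a state when all current targets are rejected. Accepting states are where Accept strings end.
a: 0a undefined. 0a->0: no, aa/a meet in 0. Open state 1: 0a->1.
b: 0b undefined. 0b->0: no, ba/a meet in 1. 0b->1: ok.
c: 0c undefined. 0c->0: no, cb/a meet in 1. 0c->1: ok.
aa: 1a undefined. 1a->0: ok.
ab: 1b undefined. 1b->0: no, abcc/caabac meet in 1 with "c" left. 1b->1: no, cb/a meet in 1. Open state 2: 1b->2.
ac: 1c undefined. 1c->0: no, bcbab/a meet in 1. 1c->1: no, acc/a meet in 1. 1c->2: ok.
abb: 2b undefined. 2b->0: no, cb/bcbbc meet in 2. 2b->1: no, bcbab/a meet in 1. 2b->2: no, acc/bcbbc meet in 2 with "c" left. Open state 3: 2b->3.
abc: 2c undefined. 2c->0: no, abcc/a meet in 1. 2c->1: no, acc/a meet in 1. 2c->2: ok.
abbb: 3b undefined. 3b->0: no, abbbb/bcbbc meet in 1. 3b->1: no, cb/bcbbc meet in 2. 3b->2: no, cb/bcbbc meet in 2. 3b->3: ok.
bbba: 3a undefined. 3a->0: no, bcbab/a meet in 1. 3a->1: ok.
aacba: 2a undefined. 2a->0: no, aacbab/a meet in 1. 2a->1: no, cb/caabac meet in 2. 2a->2: no, cb/caabac meet in 2. 2a->3: ok.
bcbbc: 3c undefined. 3c->0: no, ca/bcbbc meet in 0. 3c->1: ok.
All examples now run through 4 states with every (state, symbol) defined. Accept strings end in {0,2,3}, Reject strings end in {1}; accept={0,2,3}.

states=4 start=0 accept={0,2,3} delta: 0a->1 0b->1 0c->1 1a->0 1b->2 1c->2 2a->3 2b->3 2c->2 3a->1 3b->3 3c->1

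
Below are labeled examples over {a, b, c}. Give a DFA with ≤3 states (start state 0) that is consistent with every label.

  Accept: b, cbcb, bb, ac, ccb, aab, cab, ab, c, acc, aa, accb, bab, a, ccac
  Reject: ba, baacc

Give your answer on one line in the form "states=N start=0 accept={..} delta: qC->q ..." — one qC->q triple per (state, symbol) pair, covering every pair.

Fold the examples into a partial DFA from state 0: repeatedly fix the first undefined (state, symbol) met by the shortest-then-alphabetical prefix, trying targets in increasing order and rejecting any under which an Accept and a Reject string meet in one state with the same remainder; add a state when all current targets are rejected. Accepting states are where Accept strings end.
a: 0a undefined. 0a->0: ok.
b: 0b undefined. 0b->0: no, b/ba meet in 0. Open state 1: 0b->1.
c: 0c undefined. 0c->0: ok.
ba: 1a undefined. 1a->0: no, ac/ba meet in 0. 1a->1: no, b/ba meet in 1. Open state 2: 1a->2.
bb: 1b undefined. 1b->0: ok.
baa: 2a undefined. 2a->0: no, bb/baacc meet in 0. 2a->1: ok.
bab: 2b undefined. 2b->0: ok.
cbc: 1c undefined. 1c->0: no, bb/baacc meet in 0. 1c->1: no, b/baacc meet in 1. 1c->2: ok.
baacc: 2c undefined. 2c->0: no, cbcb/baacc meet in 0. 2c->1: no, b/baacc meet in 1. 2c->2: ok.
All examples now run through 3 states with every (state, symbol) defined. Accept strings end in {0,1}, Reject strings end in {2}; accept={0,1}.

states=3 start=0 accept={0,1} delta: 0a->0 0b->1 0c->0 1a->2 1b->0 1c->2 2a->1 2b->0 2c->2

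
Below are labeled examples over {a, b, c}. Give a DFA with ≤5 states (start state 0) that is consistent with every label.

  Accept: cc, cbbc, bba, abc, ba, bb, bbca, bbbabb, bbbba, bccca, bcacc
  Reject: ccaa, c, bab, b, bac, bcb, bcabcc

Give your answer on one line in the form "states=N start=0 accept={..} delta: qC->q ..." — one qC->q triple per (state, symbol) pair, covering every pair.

states=4 start=0 accept={0,2} delta: 0a->0 0b->1 0c->1 1a->0 1b->0 1c->2 2a->3 2b->1 2c->0 3a->1 3b->2 3c->1

State merging on the prefix tree: take the shortest (then alphabetical) example prefix whose next move is undefined and point that move at state 0, else 1, else 2, ...; a target is out if some Accept/Reject pair would then sit in one state with the same input left (inseparable). If every existing state is out, open a new one.
a: 0a undefined. 0a->0: ok.
b: 0b undefined. 0b->0: no, bba/bab meet in 0. Open state 1: 0b->1.
c: 0c undefined. 0c->0: no, cc/ccaa meet in 0. 0c->1: ok.
ba: 1a undefined. 1a->0: ok.
bb: 1b undefined. 1b->0: ok.
bc: 1c undefined. 1c->0: no, cc/ccaa meet in 0. 1c->1: no, cc/c meet in 1. Open state 2: 1c->2.
bca: 2a undefined. 2a->0: no, bba/ccaa meet in 0. 2a->1: no, cc/bcabcc meet in 2. 2a->2: no, cc/ccaa meet in 2. Open state 3: 2a->3.
bcb: 2b undefined. 2b->0: no, bba/bcb meet in 0. 2b->1: ok.
bcc: 2c undefined. 2c->0: ok.
bcab: 3b undefined. 3b->0: no, cc/bcabcc meet in 2. 3b->1: no, bba/bcabcc meet in 0. 3b->2: ok.
bcac: 3c undefined. 3c->0: no, bcacc/c meet in 1. 3c->1: ok.
ccaa: 3a undefined. 3a->0: no, bba/ccaa meet in 0. 3a->1: ok.
All examples now run through 4 states with every (state, symbol) defined. Accept strings end in {0,2}, Reject strings end in {1}; accept={0,2}.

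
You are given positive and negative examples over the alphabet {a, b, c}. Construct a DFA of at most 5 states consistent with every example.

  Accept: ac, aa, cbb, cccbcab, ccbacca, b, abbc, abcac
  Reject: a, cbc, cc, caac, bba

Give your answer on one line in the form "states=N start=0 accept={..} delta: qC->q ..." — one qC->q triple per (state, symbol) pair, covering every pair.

states=4 start=0 accept={0,2,3} delta: 0a->1 0b->0 0c->2 1a->0 1b->0 1c->0 2a->3 2b->2 2c->1 3a->2 3b->0 3c->0

Fold the examples into a partial DFA from state 0: repeatedly fix the first undefined (state, symbol) met by the shortest-then-alphabetical prefix, trying targets in increasing order and rejecting any under which an Accept and a Reject string meet in one state with the same remainder; add a state when all current targets are rejected. Accepting states are where Accept strings end.
a: 0a undefined. 0a->0: no, aa/a meet in 0. Open state 1: 0a->1.
b: 0b undefined. 0b->0: ok.
c: 0c undefined. 0c->0: no, cbb/cbc meet in 0. 0c->1: no, ac/cc meet in 1 with "c" left. Open state 2: 0c->2.
aa: 1a undefined. 1a->0: ok.
ab: 1b undefined. 1b->0: ok.
ac: 1c undefined. 1c->0: ok.
ca: 2a undefined. 2a->0: no, ac/caac meet in 0. 2a->1: no, abbc/caac meet in 2. 2a->2: no, abcac/cc meet in 2 with "c" left. Open state 3: 2a->3.
cb: 2b undefined. 2b->0: no, abbc/cbc meet in 2. 2b->1: no, ac/cbc meet in 0. 2b->2: ok.
cc: 2c undefined. 2c->0: no, ac/cbc meet in 0. 2c->1: ok.
caa: 3a undefined. 3a->0: no, cbb/caac meet in 2. 3a->1: no, ac/caac meet in 0. 3a->2: ok.
abcac: 3c undefined. 3c->0: ok.
cccbcab: 3b undefined. 3b->0: ok.
All examples now run through 4 states with every (state, symbol) defined. Accept strings end in {0,2,3}, Reject strings end in {1}; accept={0,2,3}.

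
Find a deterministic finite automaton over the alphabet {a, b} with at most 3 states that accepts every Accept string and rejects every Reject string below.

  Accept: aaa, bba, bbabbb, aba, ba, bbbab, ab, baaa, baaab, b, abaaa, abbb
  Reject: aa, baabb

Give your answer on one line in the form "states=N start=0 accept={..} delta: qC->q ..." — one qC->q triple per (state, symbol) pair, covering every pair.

states=3 start=0 accept={0,1} delta: 0a->1 0b->0 1a->2 1b->0 2a->0 2b->2

State merging on the prefix tree: take the shortest (then alphabetical) example prefix whose next move is undefined and point that move at state 0, else 1, else 2, ...; a target is out if some Accept/Reject pair would then sit in one state with the same input left (inseparable). If every existing state is out, open a new one.
a: 0a undefined. 0a->0: no, aaa/aa meet in 0. Open state 1: 0a->1.
b: 0b undefined. 0b->0: ok.
aa: 1a undefined. 1a->0: no, b/aa meet in 0. 1a->1: no, aaa/aa meet in 1. Open state 2: 1a->2.
ab: 1b undefined. 1b->0: ok.
aaa: 2a undefined. 2a->0: ok.
baab: 2b undefined. 2b->0: no, aaa/baabb meet in 0. 2b->1: no, aaa/baabb meet in 0. 2b->2: ok.
All examples now run through 3 states with every (state, symbol) defined. Accept strings end in {0,1}, Reject strings end in {2}; accept={0,1}.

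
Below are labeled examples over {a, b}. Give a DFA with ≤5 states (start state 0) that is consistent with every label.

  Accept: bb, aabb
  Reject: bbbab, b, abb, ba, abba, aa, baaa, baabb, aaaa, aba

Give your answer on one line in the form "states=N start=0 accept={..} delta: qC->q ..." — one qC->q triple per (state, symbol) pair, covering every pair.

Grow the machine one transition at a time. Run the examples from 0; the earliest place one falls off (shortest prefix, ties alphabetical) gets sent to the lowest-numbered state that keeps every Accept/Reject pair distinguishable — a pair clashes when both reach the same state with identical unread suffix — and to a fresh state only if none does.
a: 0a undefined. 0a->0: no, bb/abb meet in 0 with "bb" left. Open state 1: 0a->1.
b: 0b undefined. 0b->0: no, bb/b meet in 0. 0b->1: ok.
aa: 1a undefined. 1a->0: ok.
ab: 1b undefined. 1b->0: no, bb/ba meet in 0. 1b->1: no, bb/bbbab meet in 1. Open state 2: 1b->2.
aba: 2a undefined. 2a->0: ok.
abb: 2b undefined. 2b->0: no, bb/bbbab meet in 2. 2b->1: ok.
All examples now run through 3 states with every (state, symbol) defined. Accept strings end in {2}, Reject strings end in {0,1}; accept={2}.

states=3 start=0 accept={2} delta: 0a->1 0b->1 1a->0 1b->2 2a->0 2b->1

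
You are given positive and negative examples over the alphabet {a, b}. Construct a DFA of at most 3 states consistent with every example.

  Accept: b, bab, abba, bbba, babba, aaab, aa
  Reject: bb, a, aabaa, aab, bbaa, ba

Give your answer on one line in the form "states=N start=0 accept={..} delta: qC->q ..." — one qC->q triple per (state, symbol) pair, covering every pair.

states=3 start=0 accept={2} delta: 0a->1 0b->2 1a->2 1b->1 2a->0 2b->1

State merging on the prefix tree: take the shortest (then alphabetical) example prefix whose next move is undefined and point that move at state 0, else 1, else 2, ...; a target is out if some Accept/Reject pair would then sit in one state with the same input left (inseparable). If every existing state is out, open a new one.
a: 0a undefined. 0a->0: no, b/aab meet in 0 with "b" left. Open state 1: 0a->1.
b: 0b undefined. 0b->0: no, b/bb meet in 0. 0b->1: no, b/a meet in 1. Open state 2: 0b->2.
aa: 1a undefined. 1a->0: no, b/aab meet in 2. 1a->1: no, aaab/aab meet in 1 with "b" left. 1a->2: ok.
ab: 1b undefined. 1b->0: no, abba/ba meet in 2 with "a" left. 1b->1: ok.
ba: 2a undefined. 2a->0: ok.
bb: 2b undefined. 2b->0: no, b/aabaa meet in 2. 2b->1: ok.
All examples now run through 3 states with every (state, symbol) defined. Accept strings end in {2}, Reject strings end in {0,1}; accept={2}.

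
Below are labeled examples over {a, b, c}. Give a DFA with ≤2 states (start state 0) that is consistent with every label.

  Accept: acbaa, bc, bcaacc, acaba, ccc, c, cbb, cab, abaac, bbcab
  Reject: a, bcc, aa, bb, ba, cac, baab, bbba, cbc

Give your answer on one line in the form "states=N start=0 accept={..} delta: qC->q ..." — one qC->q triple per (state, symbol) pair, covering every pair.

states=2 start=0 accept={1} delta: 0a->0 0b->0 0c->1 1a->1 1b->1 1c->0

Grow the machine one transition at a time. Run the examples from 0; the earliest place one falls off (shortest prefix, ties alphabetical) gets sent to the lowest-numbered state that keeps every Accept/Reject pair distinguishable — a pair clashes when both reach the same state with identical unread suffix — and to a fresh state only if none does.
a: 0a undefined. 0a->0: ok.
b: 0b undefined. 0b->0: ok.
c: 0c undefined. 0c->0: no, acbaa/a meet in 0. Open state 1: 0c->1.
ca: 1a undefined. 1a->0: no, bc/cac meet in 1. 1a->1: ok.
cb: 1b undefined. 1b->0: no, acbaa/a meet in 0. 1b->1: ok.
cc: 1c undefined. 1c->0: ok.
All examples now run through 2 states with every (state, symbol) defined. Accept strings end in {1}, Reject strings end in {0}; accept={1}.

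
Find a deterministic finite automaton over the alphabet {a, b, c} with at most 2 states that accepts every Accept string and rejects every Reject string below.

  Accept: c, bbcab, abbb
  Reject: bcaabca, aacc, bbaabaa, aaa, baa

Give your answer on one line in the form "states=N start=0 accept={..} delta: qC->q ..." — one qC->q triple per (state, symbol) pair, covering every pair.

State merging on the prefix tree: take the shortest (then alphabetical) example prefix whose next move is undefined and point that move at state 0, else 1, else 2, ...; a target is out if some Accept/Reject pair would then sit in one state with the same input left (inseparable). If every existing state is out, open a new one.
a: 0a undefined. 0a->0: ok.
b: 0b undefined. 0b->0: no, abbb/bbaabaa meet in 0. Open state 1: 0b->1.
c: 0c undefined. 0c->0: no, c/aacc meet in 0. 0c->1: ok.
ba: 1a undefined. 1a->0: ok.
bb: 1b undefined. 1b->0: ok.
bc: 1c undefined. 1c->0: ok.
All examples now run through 2 states with every (state, symbol) defined. Accept strings end in {1}, Reject strings end in {0}; accept={1}.

states=2 start=0 accept={1} delta: 0a->0 0b->1 0c->1 1a->0 1b->0 1c->0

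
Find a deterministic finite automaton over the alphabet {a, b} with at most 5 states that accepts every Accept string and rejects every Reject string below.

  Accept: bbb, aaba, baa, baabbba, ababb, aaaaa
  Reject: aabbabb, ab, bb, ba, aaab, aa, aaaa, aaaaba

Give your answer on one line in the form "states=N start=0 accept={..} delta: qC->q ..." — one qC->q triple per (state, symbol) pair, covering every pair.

Fold the examples into a partial DFA from state 0: repeatedly fix the first undefined (state, symbol) met by the shortest-then-alphabetical prefix, trying targets in increasing order and rejecting any under which an Accept and a Reject string meet in one state with the same remainder; add a state when all current targets are rejected. Accepting states are where Accept strings end.
a: 0a undefined. 0a->0: no, aaba/ba meet in 0 with "ba" left. Open state 1: 0a->1.
b: 0b undefined. 0b->0: no, bbb/bb meet in 0. 0b->1: ok.
aa: 1a undefined. 1a->0: no, aaba/ba meet in 0. 1a->1: no, aaba/aaaaba meet in 1 with "ba" left. Open state 2: 1a->2.
ab: 1b undefined. 1b->0: ok.
aaa: 2a undefined. 2a->0: no, bbb/aaab meet in 1. 2a->1: no, aaba/aaaaba meet in 2 with "ba" left. 2a->2: no, aaba/aaaaba meet in 2 with "ba" left. Open state 3: 2a->3.
aab: 2b undefined. 2b->0: no, bbb/aabbabb meet in 1. 2b->1: no, bbb/aabbabb meet in 1. 2b->2: ok.
aaaa: 3a undefined. 3a->0: ok.
aaab: 3b undefined. 3b->0: no, bbb/aabbabb meet in 1. 3b->1: no, bbb/aaab meet in 1. 3b->2: ok.
All examples now run through 4 states with every (state, symbol) defined. Accept strings end in {1,3}, Reject strings end in {0,2}; accept={1,3}.

states=4 start=0 accept={1,3} delta: 0a->1 0b->1 1a->2 1b->0 2a->3 2b->2 3a->0 3b->2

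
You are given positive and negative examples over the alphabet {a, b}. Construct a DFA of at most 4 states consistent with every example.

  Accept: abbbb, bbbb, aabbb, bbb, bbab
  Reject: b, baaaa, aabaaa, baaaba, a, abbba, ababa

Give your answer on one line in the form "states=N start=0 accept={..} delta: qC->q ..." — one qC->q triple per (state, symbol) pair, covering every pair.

State merging on the prefix tree: take the shortest (then alphabetical) example prefix whose next move is undefined and point that move at state 0, else 1, else 2, ...; a target is out if some Accept/Reject pair would then sit in one state with the same input left (inseparable). If every existing state is out, open a new one.
a: 0a undefined. 0a->0: ok.
b: 0b undefined. 0b->0: no, abbbb/b meet in 0. Open state 1: 0b->1.
ba: 1a undefined. 1a->0: ok.
bb: 1b undefined. 1b->0: no, abbbb/baaaa meet in 0. 1b->1: no, abbbb/b meet in 1. Open state 2: 1b->2.
bba: 2a undefined. 2a->0: no, bbab/b meet in 1. 2a->1: ok.
bbb: 2b undefined. 2b->0: no, abbbb/b meet in 1. 2b->1: no, aabbb/b meet in 1. 2b->2: ok.
All examples now run through 3 states with every (state, symbol) defined. Accept strings end in {2}, Reject strings end in {0,1}; accept={2}.

states=3 start=0 accept={2} delta: 0a->0 0b->1 1a->0 1b->2 2a->1 2b->2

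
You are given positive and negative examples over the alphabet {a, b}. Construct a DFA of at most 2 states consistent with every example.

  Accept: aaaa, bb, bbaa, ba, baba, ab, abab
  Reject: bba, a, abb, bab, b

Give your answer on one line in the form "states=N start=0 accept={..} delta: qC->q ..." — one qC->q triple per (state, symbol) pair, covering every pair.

Grow the machine one transition at a time. Run the examples from 0; the earliest place one falls off (shortest prefix, ties alphabetical) gets sent to the lowest-numbered state that keeps every Accept/Reject pair distinguishable — a pair clashes when both reach the same state with identical unread suffix — and to a fresh state only if none does.
a: 0a undefined. 0a->0: no, aaaa/a meet in 0. Open state 1: 0a->1.
b: 0b undefined. 0b->0: no, bb/b meet in 0. 0b->1: ok.
aa: 1a undefined. 1a->0: ok.
ab: 1b undefined. 1b->0: ok.
All examples now run through 2 states with every (state, symbol) defined. Accept strings end in {0}, Reject strings end in {1}; accept={0}.

states=2 start=0 accept={0} delta: 0a->1 0b->1 1a->0 1b->0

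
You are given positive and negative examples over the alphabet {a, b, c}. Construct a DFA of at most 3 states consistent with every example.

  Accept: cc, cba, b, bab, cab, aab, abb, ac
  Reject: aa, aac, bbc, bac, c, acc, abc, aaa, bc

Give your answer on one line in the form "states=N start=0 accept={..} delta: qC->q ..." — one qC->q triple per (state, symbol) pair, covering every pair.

states=3 start=0 accept={2} delta: 0a->1 0b->2 0c->1 1a->0 1b->2 1c->2 2a->2 2b->2 2c->0

Grow the machine one transition at a time. Run the examples from 0; the earliest place one falls off (shortest prefix, ties alphabetical) gets sent to the lowest-numbered state that keeps every Accept/Reject pair distinguishable — a pair clashes when both reach the same state with identical unread suffix — and to a fresh state only if none does.
a: 0a undefined. 0a->0: no, cc/acc meet in 0 with "cc" left. Open state 1: 0a->1.
b: 0b undefined. 0b->0: no, ac/bac meet in 1 with "c" left. 0b->1: no, ac/bc meet in 1 with "c" left. Open state 2: 0b->2.
c: 0c undefined. 0c->0: no, cc/c meet in 0. 0c->1: ok.
aa: 1a undefined. 1a->0: ok.
ab: 1b undefined. 1b->0: no, cba/aac meet in 1. 1b->1: no, cc/abc meet in 1 with "c" left. 1b->2: ok.
ac: 1c undefined. 1c->0: no, cc/aa meet in 0. 1c->1: no, cc/aac meet in 1. 1c->2: ok.
ba: 2a undefined. 2a->0: no, cba/aa meet in 0. 2a->1: no, cc/bac meet in 2. 2a->2: ok.
bb: 2b undefined. 2b->0: no, bab/aa meet in 0. 2b->1: no, cc/bbc meet in 2. 2b->2: ok.
bc: 2c undefined. 2c->0: ok.
All examples now run through 3 states with every (state, symbol) defined. Accept strings end in {2}, Reject strings end in {0,1}; accept={2}.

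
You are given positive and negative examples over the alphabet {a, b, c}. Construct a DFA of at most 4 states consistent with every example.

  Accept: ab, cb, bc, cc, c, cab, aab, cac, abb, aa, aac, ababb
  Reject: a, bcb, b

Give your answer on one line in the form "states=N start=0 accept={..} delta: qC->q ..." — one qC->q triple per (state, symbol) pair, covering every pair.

states=3 start=0 accept={0,2} delta: 0a->1 0b->1 0c->2 1a->2 1b->2 1c->0 2a->1 2b->0 2c->0

State merging on the prefix tree: take the shortest (then alphabetical) example prefix whose next move is undefined and point that move at state 0, else 1, else 2, ...; a target is out if some Accept/Reject pair would then sit in one state with the same input left (inseparable). If every existing state is out, open a new one.
a: 0a undefined. 0a->0: no, ab/b meet in 0 with "b" left. Open state 1: 0a->1.
b: 0b undefined. 0b->0: no, cb/bcb meet in 0 with "cb" left. 0b->1: ok.
c: 0c undefined. 0c->0: no, cb/a meet in 1. 0c->1: no, c/a meet in 1. Open state 2: 0c->2.
aa: 1a undefined. 1a->0: no, aab/a meet in 1. 1a->1: no, aa/a meet in 1. 1a->2: ok.
ab: 1b undefined. 1b->0: no, abb/a meet in 1. 1b->1: no, ab/a meet in 1. 1b->2: ok.
bc: 1c undefined. 1c->0: ok.
ca: 2a undefined. 2a->0: no, cab/a meet in 1. 2a->1: ok.
cb: 2b undefined. 2b->0: ok.
cc: 2c undefined. 2c->0: ok.
All examples now run through 3 states with every (state, symbol) defined. Accept strings end in {0,2}, Reject strings end in {1}; accept={0,2}.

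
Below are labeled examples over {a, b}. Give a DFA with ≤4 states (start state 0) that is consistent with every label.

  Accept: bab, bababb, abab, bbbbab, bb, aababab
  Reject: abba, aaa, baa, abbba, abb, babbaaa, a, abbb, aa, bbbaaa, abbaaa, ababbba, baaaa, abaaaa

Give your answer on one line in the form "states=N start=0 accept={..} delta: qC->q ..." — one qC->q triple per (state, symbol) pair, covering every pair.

states=4 start=0 accept={0,2} delta: 0a->1 0b->0 1a->1 1b->2 2a->0 2b->3 3a->1 3b->1

Fold the examples into a partial DFA from state 0: repeatedly fix the first undefined (state, symbol) met by the shortest-then-alphabetical prefix, trying targets in increasing order and rejecting any under which an Accept and a Reject string meet in one state with the same remainder; add a state when all current targets are rejected. Accepting states are where Accept strings end.
a: 0a undefined. 0a->0: no, bb/abb meet in 0 with "bb" left. Open state 1: 0a->1.
b: 0b undefined. 0b->0: ok.
aa: 1a undefined. 1a->0: no, bb/baa meet in 0. 1a->1: ok.
ab: 1b undefined. 1b->0: no, bab/abb meet in 0. 1b->1: no, bab/abba meet in 1. Open state 2: 1b->2.
aba: 2a undefined. 2a->0: ok.
abb: 2b undefined. 2b->0: no, bababb/abb meet in 0. 2b->1: no, bab/abbb meet in 2. 2b->2: no, bab/abb meet in 2. Open state 3: 2b->3.
abba: 3a undefined. 3a->0: no, bababb/abba meet in 0. 3a->1: ok.
abbb: 3b undefined. 3b->0: no, bababb/abbb meet in 0. 3b->1: ok.
All examples now run through 4 states with every (state, symbol) defined. Accept strings end in {0,2}, Reject strings end in {1,3}; accept={0,2}.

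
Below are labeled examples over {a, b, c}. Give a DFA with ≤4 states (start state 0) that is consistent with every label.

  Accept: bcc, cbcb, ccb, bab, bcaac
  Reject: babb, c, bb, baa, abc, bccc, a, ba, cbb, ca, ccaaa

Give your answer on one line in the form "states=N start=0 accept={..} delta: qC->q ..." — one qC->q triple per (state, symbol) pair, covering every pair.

states=3 start=0 accept={1} delta: 0a->0 0b->1 0c->0 1a->0 1b->0 1c->2 2a->2 2b->1 2c->1

Grow the machine one transition at a time. Run the examples from 0; the earliest place one falls off (shortest prefix, ties alphabetical) gets sent to the lowest-numbered state that keeps every Accept/Reject pair distinguishable — a pair clashes when both reach the same state with identical unread suffix — and to a fresh state only if none does.
a: 0a undefined. 0a->0: ok.
b: 0b undefined. 0b->0: no, bab/babb meet in 0. Open state 1: 0b->1.
c: 0c undefined. 0c->0: ok.
ba: 1a undefined. 1a->0: ok.
bb: 1b undefined. 1b->0: ok.
bc: 1c undefined. 1c->0: no, bcc/babb meet in 0. 1c->1: no, bcc/abc meet in 1. Open state 2: 1c->2.
bca: 2a undefined. 2a->0: no, bcaac/babb meet in 0. 2a->1: no, bcaac/babb meet in 0. 2a->2: ok.
bcc: 2c undefined. 2c->0: no, bcc/babb meet in 0. 2c->1: ok.
cbcb: 2b undefined. 2b->0: no, cbcb/babb meet in 0. 2b->1: ok.
All examples now run through 3 states with every (state, symbol) defined. Accept strings end in {1}, Reject strings end in {0,2}; accept={1}.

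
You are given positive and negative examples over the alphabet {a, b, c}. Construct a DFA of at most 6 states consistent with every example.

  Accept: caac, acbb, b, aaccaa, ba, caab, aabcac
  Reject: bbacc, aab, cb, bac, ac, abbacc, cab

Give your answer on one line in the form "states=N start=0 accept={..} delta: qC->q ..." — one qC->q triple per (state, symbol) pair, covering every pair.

Fold the examples into a partial DFA from state 0: repeatedly fix the first undefined (state, symbol) met by the shortest-then-alphabetical prefix, trying targets in increasing order and rejecting any under which an Accept and a Reject string meet in one state with the same remainder; add a state when all current targets are rejected. Accepting states are where Accept strings end.
a: 0a undefined. 0a->0: no, b/aab meet in 0 with "b" left. Open state 1: 0a->1.
b: 0b undefined. 0b->0: ok.
c: 0c undefined. 0c->0: no, b/cb meet in 0. 0c->1: ok.
aa: 1a undefined. 1a->0: no, caac/bac meet in 1 with "c" left. 1a->1: no, caac/bac meet in 1 with "c" left. Open state 2: 1a->2.
ab: 1b undefined. 1b->0: no, b/cb meet in 0. 1b->1: no, ba/cb meet in 1. 1b->2: ok.
ac: 1c undefined. 1c->0: no, acbb/bac meet in 0. 1c->1: no, acbb/aab meet in 2 with "b" left. 1c->2: ok.
aab: 2b undefined. 2b->0: no, acbb/aab meet in 0. 2b->1: no, acbb/cb meet in 2. 2b->2: no, acbb/aab meet in 2. Open state 3: 2b->3.
aac: 2c undefined. 2c->0: no, b/bbacc meet in 0. 2c->1: no, ba/bbacc meet in 1. 2c->2: ok.
caa: 2a undefined. 2a->0: ok.
aabc: 3c undefined. 3c->0: no, aabcac/bbacc meet in 2. 3c->1: no, aabcac/bbacc meet in 2. 3c->2: ok.
abba: 3a undefined. 3a->0: ok.
acbb: 3b undefined. 3b->0: ok.
All examples now run through 4 states with every (state, symbol) defined. Accept strings end in {0,1}, Reject strings end in {2,3}; accept={0,1}.

states=4 start=0 accept={0,1} delta: 0a->1 0b->0 0c->1 1a->2 1b->2 1c->2 2a->0 2b->3 2c->2 3a->0 3b->0 3c->2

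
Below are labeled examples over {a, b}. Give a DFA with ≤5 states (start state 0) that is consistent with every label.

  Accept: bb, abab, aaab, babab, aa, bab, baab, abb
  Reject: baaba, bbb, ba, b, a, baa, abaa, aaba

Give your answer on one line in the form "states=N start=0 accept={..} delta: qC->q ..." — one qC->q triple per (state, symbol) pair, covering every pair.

states=4 start=0 accept={0,3} delta: 0a->1 0b->2 1a->0 1b->3 2a->2 2b->0 3a->2 3b->0

Grow the machine one transition at a time. Run the examples from 0; the earliest place one falls off (shortest prefix, ties alphabetical) gets sent to the lowest-numbered state that keeps every Accept/Reject pair distinguishable — a pair clashes when both reach the same state with identical unread suffix — and to a fresh state only if none does.
a: 0a undefined. 0a->0: no, aaab/b meet in 0 with "b" left. Open state 1: 0a->1.
b: 0b undefined. 0b->0: no, bb/bbb meet in 0. 0b->1: no, aa/ba meet in 1 with "a" left. Open state 2: 0b->2.
aa: 1a undefined. 1a->0: ok.
ab: 1b undefined. 1b->0: no, abab/abaa meet in 0. 1b->1: no, abab/b meet in 2. 1b->2: no, aaab/b meet in 2. Open state 3: 1b->3.
ba: 2a undefined. 2a->0: no, babab/b meet in 2. 2a->1: no, aa/baa meet in 0. 2a->2: ok.
bb: 2b undefined. 2b->0: ok.
aba: 3a undefined. 3a->0: no, abab/bbb meet in 2. 3a->1: no, bb/abaa meet in 0. 3a->2: ok.
abb: 3b undefined. 3b->0: ok.
All examples now run through 4 states with every (state, symbol) defined. Accept strings end in {0,3}, Reject strings end in {1,2}; accept={0,3}.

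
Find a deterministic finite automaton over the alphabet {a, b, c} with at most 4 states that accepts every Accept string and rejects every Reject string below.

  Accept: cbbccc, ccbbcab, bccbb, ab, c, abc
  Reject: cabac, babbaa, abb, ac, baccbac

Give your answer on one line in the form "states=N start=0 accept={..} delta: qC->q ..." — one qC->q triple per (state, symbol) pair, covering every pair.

states=3 start=0 accept={0,2} delta: 0a->1 0b->0 0c->0 1a->0 1b->2 1c->1 2a->1 2b->1 2c->0

State merging on the prefix tree: take the shortest (then alphabetical) example prefix whose next move is undefined and point that move at state 0, else 1, else 2, ...; a target is out if some Accept/Reject pair would then sit in one state with the same input left (inseparable). If every existing state is out, open a new one.
a: 0a undefined. 0a->0: no, c/ac meet in 0 with "c" left. Open state 1: 0a->1.
b: 0b undefined. 0b->0: ok.
c: 0c undefined. 0c->0: ok.
ab: 1b undefined. 1b->0: no, cbbccc/abb meet in 0. 1b->1: no, ccbbcab/abb meet in 1. Open state 2: 1b->2.
ac: 1c undefined. 1c->0: no, cbbccc/ac meet in 0. 1c->1: ok.
abb: 2b undefined. 2b->0: no, cbbccc/abb meet in 0. 2b->1: ok.
abc: 2c undefined. 2c->0: ok.
caba: 2a undefined. 2a->0: no, cbbccc/cabac meet in 0. 2a->1: ok.
babba: 1a undefined. 1a->0: ok.
All examples now run through 3 states with every (state, symbol) defined. Accept strings end in {0,2}, Reject strings end in {1}; accept={0,2}.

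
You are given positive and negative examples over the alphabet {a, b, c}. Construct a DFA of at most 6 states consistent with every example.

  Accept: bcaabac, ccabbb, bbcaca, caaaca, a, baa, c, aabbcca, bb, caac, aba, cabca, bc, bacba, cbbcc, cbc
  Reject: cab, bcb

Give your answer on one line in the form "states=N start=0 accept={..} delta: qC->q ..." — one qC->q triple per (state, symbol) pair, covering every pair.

Fold the examples into a partial DFA from state 0: repeatedly fix the first undefined (state, symbol) met by the shortest-then-alphabetical prefix, trying targets in increasing order and rejecting any under which an Accept and a Reject string meet in one state with the same remainder; add a state when all current targets are rejected. Accepting states are where Accept strings end.
a: 0a undefined. 0a->0: ok.
b: 0b undefined. 0b->0: ok.
c: 0c undefined. 0c->0: no, bcaabac/cab meet in 0. Open state 1: 0c->1.
ca: 1a undefined. 1a->0: no, bbcaca/cab meet in 0. 1a->1: ok.
cb: 1b undefined. 1b->0: no, a/cab meet in 0. 1b->1: no, c/cab meet in 1. Open state 2: 1b->2.
cc: 1c undefined. 1c->0: ok.
cbb: 2b undefined. 2b->0: ok.
cbc: 2c undefined. 2c->0: ok.
bacba: 2a undefined. 2a->0: ok.
All examples now run through 3 states with every (state, symbol) defined. Accept strings end in {0,1}, Reject strings end in {2}; accept={0,1}.

states=3 start=0 accept={0,1} delta: 0a->0 0b->0 0c->1 1a->1 1b->2 1c->0 2a->0 2b->0 2c->0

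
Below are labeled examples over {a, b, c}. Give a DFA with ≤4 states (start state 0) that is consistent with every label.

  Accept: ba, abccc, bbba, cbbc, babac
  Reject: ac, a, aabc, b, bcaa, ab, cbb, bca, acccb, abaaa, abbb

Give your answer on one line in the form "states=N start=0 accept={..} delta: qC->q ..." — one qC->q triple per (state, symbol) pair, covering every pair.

states=4 start=0 accept={2} delta: 0a->0 0b->1 0c->0 1a->2 1b->3 1c->3 2a->0 2b->1 2c->2 3a->0 3b->1 3c->2

State merging on the prefix tree: take the shortest (then alphabetical) example prefix whose next move is undefined and point that move at state 0, else 1, else 2, ...; a target is out if some Accept/Reject pair would then sit in one state with the same input left (inseparable). If every existing state is out, open a new one.
a: 0a undefined. 0a->0: ok.
b: 0b undefined. 0b->0: no, ba/a meet in 0. Open state 1: 0b->1.
c: 0c undefined. 0c->0: ok.
ba: 1a undefined. 1a->0: no, ba/ac meet in 0. 1a->1: no, ba/b meet in 1. Open state 2: 1a->2.
bb: 1b undefined. 1b->0: no, cbbc/ac meet in 0. 1b->1: no, cbbc/aabc meet in 1 with "c" left. 1b->2: no, ba/cbb meet in 2. Open state 3: 1b->3.
bc: 1c undefined. 1c->0: no, abccc/ac meet in 0. 1c->1: no, ba/bca meet in 2. 1c->2: no, ba/aabc meet in 2. 1c->3: ok.
bab: 2b undefined. 2b->0: no, babac/ac meet in 0. 2b->1: ok.
bbb: 3b undefined. 3b->0: no, bbba/ac meet in 0. 3b->1: ok.
bca: 3a undefined. 3a->0: ok.
abaa: 2a undefined. 2a->0: ok.
abcc: 3c undefined. 3c->0: no, abccc/ac meet in 0. 3c->1: no, abccc/aabc meet in 3. 3c->2: ok.
abccc: 2c undefined. 2c->0: no, abccc/ac meet in 0. 2c->1: no, abccc/b meet in 1. 2c->2: ok.
All examples now run through 4 states with every (state, symbol) defined. Accept strings end in {2}, Reject strings end in {0,1,3}; accept={2}.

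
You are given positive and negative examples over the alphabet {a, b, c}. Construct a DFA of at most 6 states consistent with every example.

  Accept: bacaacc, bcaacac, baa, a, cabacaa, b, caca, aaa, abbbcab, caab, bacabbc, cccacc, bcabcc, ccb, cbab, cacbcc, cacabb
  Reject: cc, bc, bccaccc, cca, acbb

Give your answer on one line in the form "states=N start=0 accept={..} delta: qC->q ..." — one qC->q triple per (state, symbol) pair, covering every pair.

states=6 start=0 accept={0,3,4,5} delta: 0a->0 0b->0 0c->1 1a->2 1b->1 1c->2 2a->2 2b->3 2c->4 3a->2 3b->2 3c->2 4a->5 4b->1 4c->0 5a->0 5b->0 5c->4

Fold the examples into a partial DFA from state 0: repeatedly fix the first undefined (state, symbol) met by the shortest-then-alphabetical prefix, trying targets in increasing order and rejecting any under which an Accept and a Reject string meet in one state with the same remainder; add a state when all current targets are rejected. Accepting states are where Accept strings end.
a: 0a undefined. 0a->0: ok.
b: 0b undefined. 0b->0: ok.
c: 0c undefined. 0c->0: no, bacaacc/cc meet in 0. Open state 1: 0c->1.
ca: 1a undefined. 1a->0: no, bacaacc/cc meet in 1 with "c" left. 1a->1: no, caca/cca meet in 1 with "ca" left. Open state 2: 1a->2.
cb: 1b undefined. 1b->0: no, baa/acbb meet in 0. 1b->1: ok.
cc: 1c undefined. 1c->0: no, baa/cc meet in 0. 1c->1: no, ccb/cc meet in 1. 1c->2: ok.
caa: 2a undefined. 2a->0: no, bacaacc/cc meet in 2. 2a->1: no, bcaacac/cc meet in 2. 2a->2: ok.
cab: 2b undefined. 2b->0: no, cabacaa/cc meet in 2. 2b->1: no, abbbcab/bc meet in 1. 2b->2: no, abbbcab/cc meet in 2. Open state 3: 2b->3.
cac: 2c undefined. 2c->0: no, bacaacc/bc meet in 1. 2c->1: no, bacaacc/cc meet in 2. 2c->2: no, bacaacc/cc meet in 2. 2c->3: no, bcabcc/bccaccc meet in 3 with "cc" left. Open state 4: 2c->4.
caba: 3a undefined. 3a->0: no, cabacaa/cc meet in 2. 3a->1: no, cabacaa/cc meet in 2. 3a->2: ok.
caca: 4a undefined. 4a->0: no, bcaacac/bc meet in 1. 4a->1: no, bcaacac/cc meet in 2. 4a->2: no, cabacaa/cc meet in 2. 4a->3: no, cabacaa/cc meet in 2. 4a->4: no, cccacc/bccaccc meet in 4 with "cc" left. Open state 5: 4a->5.
cacb: 4b undefined. 4b->0: no, cacbcc/cc meet in 2. 4b->1: ok.
bcabc: 3c undefined. 3c->0: no, bcabcc/bc meet in 1. 3c->1: no, bcabcc/cc meet in 2. 3c->2: ok.
cacab: 5b undefined. 5b->0: ok.
cccac: 5c undefined. 5c->0: no, cccacc/bc meet in 1. 5c->1: no, bcaacac/bc meet in 1. 5c->2: no, bcaacac/cc meet in 2. 5c->3: no, cccacc/cc meet in 2. 5c->4: ok.
bacabb: 3b undefined. 3b->0: no, bacabbc/bc meet in 1. 3b->1: no, bacabbc/cc meet in 2. 3b->2: ok.
bccacc: 4c undefined. 4c->0: ok.
cabacaa: 5a undefined. 5a->0: ok.
All examples now run through 6 states with every (state, symbol) defined. Accept strings end in {0,3,4,5}, Reject strings end in {1,2}; accept={0,3,4,5}.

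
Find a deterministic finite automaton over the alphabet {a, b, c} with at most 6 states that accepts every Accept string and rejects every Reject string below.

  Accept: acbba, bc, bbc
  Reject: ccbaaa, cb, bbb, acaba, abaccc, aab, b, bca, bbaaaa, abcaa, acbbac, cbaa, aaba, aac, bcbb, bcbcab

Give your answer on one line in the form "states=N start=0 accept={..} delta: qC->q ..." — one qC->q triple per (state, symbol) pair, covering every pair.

states=4 start=0 accept={2,3} delta: 0a->0 0b->1 0c->0 1a->0 1b->2 1c->3 2a->3 2b->0 2c->2 3a->0 3b->0 3c->0

Grow the machine one transition at a time. Run the examples from 0; the earliest place one falls off (shortest prefix, ties alphabetical) gets sent to the lowest-numbered state that keeps every Accept/Reject pair distinguishable — a pair clashes when both reach the same state with identical unread suffix — and to a fresh state only if none does.
a: 0a undefined. 0a->0: ok.
b: 0b undefined. 0b->0: no, bc/aac meet in 0 with "c" left. Open state 1: 0b->1.
c: 0c undefined. 0c->0: ok.
bb: 1b undefined. 1b->0: no, acbba/bbaaaa meet in 0. 1b->1: no, acbba/acaba meet in 1 with "a" left. Open state 2: 1b->2.
bc: 1c undefined. 1c->0: no, bc/bca meet in 0. 1c->1: no, bc/cb meet in 1. 1c->2: no, acbba/bca meet in 2 with "a" left. Open state 3: 1c->3.
aba: 1a undefined. 1a->0: ok.
bba: 2a undefined. 2a->0: no, acbba/ccbaaa meet in 0. 2a->1: no, acbba/cb meet in 1. 2a->2: no, acbba/bbaaaa meet in 2. 2a->3: ok.
bbb: 2b undefined. 2b->0: ok.
bbc: 2c undefined. 2c->0: no, bbc/ccbaaa meet in 0. 2c->1: no, bbc/cb meet in 1. 2c->2: ok.
bca: 3a undefined. 3a->0: ok.
bcb: 3b undefined. 3b->0: ok.
acbbac: 3c undefined. 3c->0: ok.
All examples now run through 4 states with every (state, symbol) defined. Accept strings end in {2,3}, Reject strings end in {0,1}; accept={2,3}.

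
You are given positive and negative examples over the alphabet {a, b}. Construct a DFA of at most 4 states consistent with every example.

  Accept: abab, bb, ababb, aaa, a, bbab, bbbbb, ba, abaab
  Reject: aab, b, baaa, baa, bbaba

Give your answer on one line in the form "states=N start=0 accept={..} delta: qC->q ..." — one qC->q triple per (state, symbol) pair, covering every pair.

Fold the examples into a partial DFA from state 0: repeatedly fix the first undefined (state, symbol) met by the shortest-then-alphabetical prefix, trying targets in increasing order and rejecting any under which an Accept and a Reject string meet in one state with the same remainder; add a state when all current targets are rejected. Accepting states are where Accept strings end.
a: 0a undefined. 0a->0: ok.
b: 0b undefined. 0b->0: no, abab/aab meet in 0. Open state 1: 0b->1.
ba: 1a undefined. 1a->0: no, abab/aab meet in 1. 1a->1: no, ba/aab meet in 1. Open state 2: 1a->2.
bb: 1b undefined. 1b->0: no, bbab/aab meet in 1. 1b->1: no, bb/aab meet in 1. 1b->2: ok.
baa: 2a undefined. 2a->0: no, bb/bbaba meet in 2. 2a->1: no, bb/baaa meet in 2. 2a->2: no, bb/baaa meet in 2. Open state 3: 2a->3.
bbb: 2b undefined. 2b->0: no, ababb/aab meet in 1. 2b->1: no, abab/aab meet in 1. 2b->2: ok.
baaa: 3a undefined. 3a->0: no, aaa/baaa meet in 0. 3a->1: ok.
bbab: 3b undefined. 3b->0: no, aaa/bbaba meet in 0. 3b->1: no, abab/bbaba meet in 2. 3b->2: ok.
All examples now run through 4 states with every (state, symbol) defined. Accept strings end in {0,2}, Reject strings end in {1,3}; accept={0,2}.

states=4 start=0 accept={0,2} delta: 0a->0 0b->1 1a->2 1b->2 2a->3 2b->2 3a->1 3b->2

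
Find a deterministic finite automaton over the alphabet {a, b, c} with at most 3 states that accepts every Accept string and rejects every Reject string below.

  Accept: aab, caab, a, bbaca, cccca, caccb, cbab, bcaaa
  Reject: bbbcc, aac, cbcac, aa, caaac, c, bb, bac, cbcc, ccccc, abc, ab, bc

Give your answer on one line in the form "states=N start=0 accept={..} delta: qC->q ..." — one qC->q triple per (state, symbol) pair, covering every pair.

states=3 start=0 accept={1} delta: 0a->1 0b->0 0c->2 1a->2 1b->0 1c->0 2a->1 2b->1 2c->0

Grow the machine one transition at a time. Run the examples from 0; the earliest place one falls off (shortest prefix, ties alphabetical) gets sent to the lowest-numbered state that keeps every Accept/Reject pair distinguishable — a pair clashes when both reach the same state with identical unread suffix — and to a fresh state only if none does.
a: 0a undefined. 0a->0: no, aab/ab meet in 0 with "b" left. Open state 1: 0a->1.
b: 0b undefined. 0b->0: ok.
c: 0c undefined. 0c->0: no, cbab/ab meet in 1 with "b" left. 0c->1: no, a/c meet in 1. Open state 2: 0c->2.
aa: 1a undefined. 1a->0: no, aab/aa meet in 0. 1a->1: no, aab/ab meet in 1 with "b" left. 1a->2: ok.
ab: 1b undefined. 1b->0: ok.
ca: 2a undefined. 2a->0: no, caab/bb meet in 0. 2a->1: ok.
cb: 2b undefined. 2b->0: no, aab/bb meet in 0. 2b->1: ok.
cc: 2c undefined. 2c->0: ok.
bac: 1c undefined. 1c->0: ok.
All examples now run through 3 states with every (state, symbol) defined. Accept strings end in {1}, Reject strings end in {0,2}; accept={1}.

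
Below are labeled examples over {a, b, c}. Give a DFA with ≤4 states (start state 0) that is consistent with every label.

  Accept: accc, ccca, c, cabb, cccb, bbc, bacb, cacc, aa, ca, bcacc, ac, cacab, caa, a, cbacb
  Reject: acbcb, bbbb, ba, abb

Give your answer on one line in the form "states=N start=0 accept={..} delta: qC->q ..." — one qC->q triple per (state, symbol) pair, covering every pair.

states=4 start=0 accept={0,2,3} delta: 0a->0 0b->1 0c->2 1a->1 1b->1 1c->2 2a->2 2b->3 2c->2 3a->0 3b->0 3c->0

Fold the examples into a partial DFA from state 0: repeatedly fix the first undefined (state, symbol) met by the shortest-then-alphabetical prefix, trying targets in increasing order and rejecting any under which an Accept and a Reject string meet in one state with the same remainder; add a state when all current targets are rejected. Accepting states are where Accept strings end.
a: 0a undefined. 0a->0: ok.
b: 0b undefined. 0b->0: no, aa/bbbb meet in 0. Open state 1: 0b->1.
c: 0c undefined. 0c->0: no, cabb/abb meet in 1 with "b" left. 0c->1: no, ca/ba meet in 1 with "a" left. Open state 2: 0c->2.
ba: 1a undefined. 1a->0: no, aa/ba meet in 0. 1a->1: ok.
bb: 1b undefined. 1b->0: no, aa/bbbb meet in 0. 1b->1: ok.
bc: 1c undefined. 1c->0: no, bacb/bbbb meet in 1. 1c->1: no, bbc/bbbb meet in 1. 1c->2: ok.
ca: 2a undefined. 2a->0: no, cabb/bbbb meet in 1. 2a->1: no, cabb/bbbb meet in 1. 2a->2: ok.
cb: 2b undefined. 2b->0: no, cabb/bbbb meet in 1. 2b->1: no, cabb/acbcb meet in 1. 2b->2: no, cbacb/acbcb meet in 2 with "cb" left. Open state 3: 2b->3.
cc: 2c undefined. 2c->0: no, cacab/bbbb meet in 1. 2c->1: no, cacab/bbbb meet in 1. 2c->2: ok.
cba: 3a undefined. 3a->0: ok.
acbc: 3c undefined. 3c->0: ok.
cabb: 3b undefined. 3b->0: ok.
All examples now run through 4 states with every (state, symbol) defined. Accept strings end in {0,2,3}, Reject strings end in {1}; accept={0,2,3}.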